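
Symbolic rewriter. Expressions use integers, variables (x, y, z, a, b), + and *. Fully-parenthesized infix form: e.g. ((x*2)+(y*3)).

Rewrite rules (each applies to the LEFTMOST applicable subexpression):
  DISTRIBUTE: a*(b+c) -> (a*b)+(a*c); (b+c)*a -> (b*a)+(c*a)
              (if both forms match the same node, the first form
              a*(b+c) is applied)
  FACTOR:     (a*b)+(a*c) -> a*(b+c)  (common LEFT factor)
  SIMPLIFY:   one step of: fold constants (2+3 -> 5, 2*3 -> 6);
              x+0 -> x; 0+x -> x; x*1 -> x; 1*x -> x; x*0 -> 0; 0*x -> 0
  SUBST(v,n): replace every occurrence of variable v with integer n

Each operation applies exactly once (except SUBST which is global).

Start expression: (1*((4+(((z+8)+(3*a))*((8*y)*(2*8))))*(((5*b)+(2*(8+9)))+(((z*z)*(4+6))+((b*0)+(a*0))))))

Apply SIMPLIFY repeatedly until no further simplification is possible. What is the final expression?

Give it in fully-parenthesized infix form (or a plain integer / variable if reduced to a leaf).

Answer: ((4+(((z+8)+(3*a))*((8*y)*16)))*(((5*b)+34)+((z*z)*10)))

Derivation:
Start: (1*((4+(((z+8)+(3*a))*((8*y)*(2*8))))*(((5*b)+(2*(8+9)))+(((z*z)*(4+6))+((b*0)+(a*0))))))
Step 1: at root: (1*((4+(((z+8)+(3*a))*((8*y)*(2*8))))*(((5*b)+(2*(8+9)))+(((z*z)*(4+6))+((b*0)+(a*0)))))) -> ((4+(((z+8)+(3*a))*((8*y)*(2*8))))*(((5*b)+(2*(8+9)))+(((z*z)*(4+6))+((b*0)+(a*0))))); overall: (1*((4+(((z+8)+(3*a))*((8*y)*(2*8))))*(((5*b)+(2*(8+9)))+(((z*z)*(4+6))+((b*0)+(a*0)))))) -> ((4+(((z+8)+(3*a))*((8*y)*(2*8))))*(((5*b)+(2*(8+9)))+(((z*z)*(4+6))+((b*0)+(a*0)))))
Step 2: at LRRR: (2*8) -> 16; overall: ((4+(((z+8)+(3*a))*((8*y)*(2*8))))*(((5*b)+(2*(8+9)))+(((z*z)*(4+6))+((b*0)+(a*0))))) -> ((4+(((z+8)+(3*a))*((8*y)*16)))*(((5*b)+(2*(8+9)))+(((z*z)*(4+6))+((b*0)+(a*0)))))
Step 3: at RLRR: (8+9) -> 17; overall: ((4+(((z+8)+(3*a))*((8*y)*16)))*(((5*b)+(2*(8+9)))+(((z*z)*(4+6))+((b*0)+(a*0))))) -> ((4+(((z+8)+(3*a))*((8*y)*16)))*(((5*b)+(2*17))+(((z*z)*(4+6))+((b*0)+(a*0)))))
Step 4: at RLR: (2*17) -> 34; overall: ((4+(((z+8)+(3*a))*((8*y)*16)))*(((5*b)+(2*17))+(((z*z)*(4+6))+((b*0)+(a*0))))) -> ((4+(((z+8)+(3*a))*((8*y)*16)))*(((5*b)+34)+(((z*z)*(4+6))+((b*0)+(a*0)))))
Step 5: at RRLR: (4+6) -> 10; overall: ((4+(((z+8)+(3*a))*((8*y)*16)))*(((5*b)+34)+(((z*z)*(4+6))+((b*0)+(a*0))))) -> ((4+(((z+8)+(3*a))*((8*y)*16)))*(((5*b)+34)+(((z*z)*10)+((b*0)+(a*0)))))
Step 6: at RRRL: (b*0) -> 0; overall: ((4+(((z+8)+(3*a))*((8*y)*16)))*(((5*b)+34)+(((z*z)*10)+((b*0)+(a*0))))) -> ((4+(((z+8)+(3*a))*((8*y)*16)))*(((5*b)+34)+(((z*z)*10)+(0+(a*0)))))
Step 7: at RRR: (0+(a*0)) -> (a*0); overall: ((4+(((z+8)+(3*a))*((8*y)*16)))*(((5*b)+34)+(((z*z)*10)+(0+(a*0))))) -> ((4+(((z+8)+(3*a))*((8*y)*16)))*(((5*b)+34)+(((z*z)*10)+(a*0))))
Step 8: at RRR: (a*0) -> 0; overall: ((4+(((z+8)+(3*a))*((8*y)*16)))*(((5*b)+34)+(((z*z)*10)+(a*0)))) -> ((4+(((z+8)+(3*a))*((8*y)*16)))*(((5*b)+34)+(((z*z)*10)+0)))
Step 9: at RR: (((z*z)*10)+0) -> ((z*z)*10); overall: ((4+(((z+8)+(3*a))*((8*y)*16)))*(((5*b)+34)+(((z*z)*10)+0))) -> ((4+(((z+8)+(3*a))*((8*y)*16)))*(((5*b)+34)+((z*z)*10)))
Fixed point: ((4+(((z+8)+(3*a))*((8*y)*16)))*(((5*b)+34)+((z*z)*10)))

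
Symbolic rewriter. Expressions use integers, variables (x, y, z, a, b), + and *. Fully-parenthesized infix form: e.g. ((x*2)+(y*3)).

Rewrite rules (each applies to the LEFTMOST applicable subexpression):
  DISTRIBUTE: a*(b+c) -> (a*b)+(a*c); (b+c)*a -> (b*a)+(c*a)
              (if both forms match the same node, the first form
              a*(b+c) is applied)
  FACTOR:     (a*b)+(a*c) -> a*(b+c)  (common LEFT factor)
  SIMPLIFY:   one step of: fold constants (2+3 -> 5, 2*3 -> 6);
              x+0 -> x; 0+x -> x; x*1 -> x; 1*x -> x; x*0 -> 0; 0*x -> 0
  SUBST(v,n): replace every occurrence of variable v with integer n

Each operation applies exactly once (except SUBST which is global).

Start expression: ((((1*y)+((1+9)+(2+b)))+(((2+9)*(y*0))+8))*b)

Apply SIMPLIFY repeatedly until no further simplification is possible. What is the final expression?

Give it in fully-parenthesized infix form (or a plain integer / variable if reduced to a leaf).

Answer: (((y+(10+(2+b)))+8)*b)

Derivation:
Start: ((((1*y)+((1+9)+(2+b)))+(((2+9)*(y*0))+8))*b)
Step 1: at LLL: (1*y) -> y; overall: ((((1*y)+((1+9)+(2+b)))+(((2+9)*(y*0))+8))*b) -> (((y+((1+9)+(2+b)))+(((2+9)*(y*0))+8))*b)
Step 2: at LLRL: (1+9) -> 10; overall: (((y+((1+9)+(2+b)))+(((2+9)*(y*0))+8))*b) -> (((y+(10+(2+b)))+(((2+9)*(y*0))+8))*b)
Step 3: at LRLL: (2+9) -> 11; overall: (((y+(10+(2+b)))+(((2+9)*(y*0))+8))*b) -> (((y+(10+(2+b)))+((11*(y*0))+8))*b)
Step 4: at LRLR: (y*0) -> 0; overall: (((y+(10+(2+b)))+((11*(y*0))+8))*b) -> (((y+(10+(2+b)))+((11*0)+8))*b)
Step 5: at LRL: (11*0) -> 0; overall: (((y+(10+(2+b)))+((11*0)+8))*b) -> (((y+(10+(2+b)))+(0+8))*b)
Step 6: at LR: (0+8) -> 8; overall: (((y+(10+(2+b)))+(0+8))*b) -> (((y+(10+(2+b)))+8)*b)
Fixed point: (((y+(10+(2+b)))+8)*b)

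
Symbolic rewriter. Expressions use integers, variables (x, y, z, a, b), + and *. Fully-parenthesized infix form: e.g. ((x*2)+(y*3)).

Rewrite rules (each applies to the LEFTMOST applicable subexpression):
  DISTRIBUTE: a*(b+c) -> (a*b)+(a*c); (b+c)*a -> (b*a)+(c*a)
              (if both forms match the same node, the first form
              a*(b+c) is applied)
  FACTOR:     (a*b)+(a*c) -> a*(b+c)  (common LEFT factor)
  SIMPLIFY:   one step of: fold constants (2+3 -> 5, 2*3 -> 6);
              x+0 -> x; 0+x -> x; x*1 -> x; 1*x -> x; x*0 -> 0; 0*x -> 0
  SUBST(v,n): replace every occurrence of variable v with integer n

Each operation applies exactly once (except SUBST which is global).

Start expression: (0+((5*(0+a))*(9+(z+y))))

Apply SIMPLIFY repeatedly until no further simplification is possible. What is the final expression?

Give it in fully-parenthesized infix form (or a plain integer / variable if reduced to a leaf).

Start: (0+((5*(0+a))*(9+(z+y))))
Step 1: at root: (0+((5*(0+a))*(9+(z+y)))) -> ((5*(0+a))*(9+(z+y))); overall: (0+((5*(0+a))*(9+(z+y)))) -> ((5*(0+a))*(9+(z+y)))
Step 2: at LR: (0+a) -> a; overall: ((5*(0+a))*(9+(z+y))) -> ((5*a)*(9+(z+y)))
Fixed point: ((5*a)*(9+(z+y)))

Answer: ((5*a)*(9+(z+y)))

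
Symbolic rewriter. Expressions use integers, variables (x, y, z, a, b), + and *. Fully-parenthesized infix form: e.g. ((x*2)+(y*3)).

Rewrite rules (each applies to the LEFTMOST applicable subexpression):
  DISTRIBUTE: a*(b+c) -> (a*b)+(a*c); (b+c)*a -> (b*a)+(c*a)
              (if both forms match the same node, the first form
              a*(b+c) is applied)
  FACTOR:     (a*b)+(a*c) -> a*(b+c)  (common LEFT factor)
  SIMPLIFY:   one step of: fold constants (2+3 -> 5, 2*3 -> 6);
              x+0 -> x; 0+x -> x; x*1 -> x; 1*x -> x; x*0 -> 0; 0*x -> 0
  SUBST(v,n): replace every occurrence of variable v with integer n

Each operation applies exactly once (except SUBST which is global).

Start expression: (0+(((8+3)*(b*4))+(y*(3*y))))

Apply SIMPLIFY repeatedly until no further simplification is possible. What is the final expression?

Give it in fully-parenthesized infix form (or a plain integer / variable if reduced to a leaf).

Answer: ((11*(b*4))+(y*(3*y)))

Derivation:
Start: (0+(((8+3)*(b*4))+(y*(3*y))))
Step 1: at root: (0+(((8+3)*(b*4))+(y*(3*y)))) -> (((8+3)*(b*4))+(y*(3*y))); overall: (0+(((8+3)*(b*4))+(y*(3*y)))) -> (((8+3)*(b*4))+(y*(3*y)))
Step 2: at LL: (8+3) -> 11; overall: (((8+3)*(b*4))+(y*(3*y))) -> ((11*(b*4))+(y*(3*y)))
Fixed point: ((11*(b*4))+(y*(3*y)))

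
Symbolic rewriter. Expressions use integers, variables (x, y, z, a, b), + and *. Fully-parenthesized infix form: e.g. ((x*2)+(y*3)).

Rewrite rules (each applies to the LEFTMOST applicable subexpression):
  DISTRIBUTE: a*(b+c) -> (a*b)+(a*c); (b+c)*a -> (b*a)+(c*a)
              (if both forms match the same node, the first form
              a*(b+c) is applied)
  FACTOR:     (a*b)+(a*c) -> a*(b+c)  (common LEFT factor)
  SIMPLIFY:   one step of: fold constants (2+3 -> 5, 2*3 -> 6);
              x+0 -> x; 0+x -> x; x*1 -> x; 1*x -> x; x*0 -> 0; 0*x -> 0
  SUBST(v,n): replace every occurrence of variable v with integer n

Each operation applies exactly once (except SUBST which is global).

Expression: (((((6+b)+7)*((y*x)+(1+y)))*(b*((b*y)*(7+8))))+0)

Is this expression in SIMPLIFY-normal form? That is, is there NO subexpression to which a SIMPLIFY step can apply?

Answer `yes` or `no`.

Answer: no

Derivation:
Expression: (((((6+b)+7)*((y*x)+(1+y)))*(b*((b*y)*(7+8))))+0)
Scanning for simplifiable subexpressions (pre-order)...
  at root: (((((6+b)+7)*((y*x)+(1+y)))*(b*((b*y)*(7+8))))+0) (SIMPLIFIABLE)
  at L: ((((6+b)+7)*((y*x)+(1+y)))*(b*((b*y)*(7+8)))) (not simplifiable)
  at LL: (((6+b)+7)*((y*x)+(1+y))) (not simplifiable)
  at LLL: ((6+b)+7) (not simplifiable)
  at LLLL: (6+b) (not simplifiable)
  at LLR: ((y*x)+(1+y)) (not simplifiable)
  at LLRL: (y*x) (not simplifiable)
  at LLRR: (1+y) (not simplifiable)
  at LR: (b*((b*y)*(7+8))) (not simplifiable)
  at LRR: ((b*y)*(7+8)) (not simplifiable)
  at LRRL: (b*y) (not simplifiable)
  at LRRR: (7+8) (SIMPLIFIABLE)
Found simplifiable subexpr at path root: (((((6+b)+7)*((y*x)+(1+y)))*(b*((b*y)*(7+8))))+0)
One SIMPLIFY step would give: ((((6+b)+7)*((y*x)+(1+y)))*(b*((b*y)*(7+8))))
-> NOT in normal form.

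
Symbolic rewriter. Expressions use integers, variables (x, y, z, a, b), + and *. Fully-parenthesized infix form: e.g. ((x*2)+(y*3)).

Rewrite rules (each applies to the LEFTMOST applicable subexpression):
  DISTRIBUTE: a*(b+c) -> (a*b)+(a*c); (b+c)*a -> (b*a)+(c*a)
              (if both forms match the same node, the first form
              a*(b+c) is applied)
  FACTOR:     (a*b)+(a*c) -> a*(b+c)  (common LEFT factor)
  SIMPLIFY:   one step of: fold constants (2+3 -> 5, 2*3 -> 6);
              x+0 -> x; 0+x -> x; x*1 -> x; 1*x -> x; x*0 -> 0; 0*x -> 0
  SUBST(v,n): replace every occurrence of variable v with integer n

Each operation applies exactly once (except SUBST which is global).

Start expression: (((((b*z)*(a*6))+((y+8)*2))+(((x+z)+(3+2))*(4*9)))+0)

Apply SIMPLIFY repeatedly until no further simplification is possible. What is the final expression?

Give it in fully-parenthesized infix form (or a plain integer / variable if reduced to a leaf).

Answer: ((((b*z)*(a*6))+((y+8)*2))+(((x+z)+5)*36))

Derivation:
Start: (((((b*z)*(a*6))+((y+8)*2))+(((x+z)+(3+2))*(4*9)))+0)
Step 1: at root: (((((b*z)*(a*6))+((y+8)*2))+(((x+z)+(3+2))*(4*9)))+0) -> ((((b*z)*(a*6))+((y+8)*2))+(((x+z)+(3+2))*(4*9))); overall: (((((b*z)*(a*6))+((y+8)*2))+(((x+z)+(3+2))*(4*9)))+0) -> ((((b*z)*(a*6))+((y+8)*2))+(((x+z)+(3+2))*(4*9)))
Step 2: at RLR: (3+2) -> 5; overall: ((((b*z)*(a*6))+((y+8)*2))+(((x+z)+(3+2))*(4*9))) -> ((((b*z)*(a*6))+((y+8)*2))+(((x+z)+5)*(4*9)))
Step 3: at RR: (4*9) -> 36; overall: ((((b*z)*(a*6))+((y+8)*2))+(((x+z)+5)*(4*9))) -> ((((b*z)*(a*6))+((y+8)*2))+(((x+z)+5)*36))
Fixed point: ((((b*z)*(a*6))+((y+8)*2))+(((x+z)+5)*36))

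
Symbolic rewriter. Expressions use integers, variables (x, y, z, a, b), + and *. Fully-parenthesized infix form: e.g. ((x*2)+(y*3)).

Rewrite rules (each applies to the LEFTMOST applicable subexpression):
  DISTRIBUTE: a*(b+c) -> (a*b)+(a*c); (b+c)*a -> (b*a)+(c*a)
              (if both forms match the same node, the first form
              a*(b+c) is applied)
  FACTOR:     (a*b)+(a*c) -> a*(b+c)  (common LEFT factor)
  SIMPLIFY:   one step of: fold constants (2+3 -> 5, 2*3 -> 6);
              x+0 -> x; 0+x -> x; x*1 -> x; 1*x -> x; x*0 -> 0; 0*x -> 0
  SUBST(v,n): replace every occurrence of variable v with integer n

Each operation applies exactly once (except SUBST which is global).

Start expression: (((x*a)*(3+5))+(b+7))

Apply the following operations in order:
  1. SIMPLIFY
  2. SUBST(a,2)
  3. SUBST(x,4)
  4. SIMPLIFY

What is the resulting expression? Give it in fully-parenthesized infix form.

Start: (((x*a)*(3+5))+(b+7))
Apply SIMPLIFY at LR (target: (3+5)): (((x*a)*(3+5))+(b+7)) -> (((x*a)*8)+(b+7))
Apply SUBST(a,2): (((x*a)*8)+(b+7)) -> (((x*2)*8)+(b+7))
Apply SUBST(x,4): (((x*2)*8)+(b+7)) -> (((4*2)*8)+(b+7))
Apply SIMPLIFY at LL (target: (4*2)): (((4*2)*8)+(b+7)) -> ((8*8)+(b+7))

Answer: ((8*8)+(b+7))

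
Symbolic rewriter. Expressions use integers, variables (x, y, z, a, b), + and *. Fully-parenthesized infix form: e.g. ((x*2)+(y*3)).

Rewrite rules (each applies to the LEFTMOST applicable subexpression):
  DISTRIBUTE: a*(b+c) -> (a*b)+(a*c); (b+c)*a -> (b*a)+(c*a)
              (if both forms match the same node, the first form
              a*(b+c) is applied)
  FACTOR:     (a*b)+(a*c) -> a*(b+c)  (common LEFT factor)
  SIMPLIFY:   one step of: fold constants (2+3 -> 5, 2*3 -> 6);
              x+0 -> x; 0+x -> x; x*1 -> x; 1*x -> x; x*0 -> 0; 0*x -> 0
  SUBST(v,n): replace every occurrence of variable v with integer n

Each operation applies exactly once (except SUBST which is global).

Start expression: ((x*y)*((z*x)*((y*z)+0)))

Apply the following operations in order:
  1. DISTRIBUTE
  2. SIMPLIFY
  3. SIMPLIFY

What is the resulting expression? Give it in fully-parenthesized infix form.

Start: ((x*y)*((z*x)*((y*z)+0)))
Apply DISTRIBUTE at R (target: ((z*x)*((y*z)+0))): ((x*y)*((z*x)*((y*z)+0))) -> ((x*y)*(((z*x)*(y*z))+((z*x)*0)))
Apply SIMPLIFY at RR (target: ((z*x)*0)): ((x*y)*(((z*x)*(y*z))+((z*x)*0))) -> ((x*y)*(((z*x)*(y*z))+0))
Apply SIMPLIFY at R (target: (((z*x)*(y*z))+0)): ((x*y)*(((z*x)*(y*z))+0)) -> ((x*y)*((z*x)*(y*z)))

Answer: ((x*y)*((z*x)*(y*z)))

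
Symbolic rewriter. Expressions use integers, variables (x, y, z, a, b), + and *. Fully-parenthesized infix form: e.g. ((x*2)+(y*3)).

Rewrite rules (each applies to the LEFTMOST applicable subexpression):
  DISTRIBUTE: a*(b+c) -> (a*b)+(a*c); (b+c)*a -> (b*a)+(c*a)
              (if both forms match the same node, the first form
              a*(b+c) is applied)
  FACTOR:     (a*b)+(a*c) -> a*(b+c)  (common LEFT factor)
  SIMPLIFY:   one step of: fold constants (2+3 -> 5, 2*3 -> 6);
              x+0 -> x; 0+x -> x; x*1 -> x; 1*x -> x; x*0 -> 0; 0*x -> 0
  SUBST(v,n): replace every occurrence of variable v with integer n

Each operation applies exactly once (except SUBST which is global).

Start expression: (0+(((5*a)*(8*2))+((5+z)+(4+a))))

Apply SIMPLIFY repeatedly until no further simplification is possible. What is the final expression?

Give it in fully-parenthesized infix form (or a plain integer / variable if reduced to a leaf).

Answer: (((5*a)*16)+((5+z)+(4+a)))

Derivation:
Start: (0+(((5*a)*(8*2))+((5+z)+(4+a))))
Step 1: at root: (0+(((5*a)*(8*2))+((5+z)+(4+a)))) -> (((5*a)*(8*2))+((5+z)+(4+a))); overall: (0+(((5*a)*(8*2))+((5+z)+(4+a)))) -> (((5*a)*(8*2))+((5+z)+(4+a)))
Step 2: at LR: (8*2) -> 16; overall: (((5*a)*(8*2))+((5+z)+(4+a))) -> (((5*a)*16)+((5+z)+(4+a)))
Fixed point: (((5*a)*16)+((5+z)+(4+a)))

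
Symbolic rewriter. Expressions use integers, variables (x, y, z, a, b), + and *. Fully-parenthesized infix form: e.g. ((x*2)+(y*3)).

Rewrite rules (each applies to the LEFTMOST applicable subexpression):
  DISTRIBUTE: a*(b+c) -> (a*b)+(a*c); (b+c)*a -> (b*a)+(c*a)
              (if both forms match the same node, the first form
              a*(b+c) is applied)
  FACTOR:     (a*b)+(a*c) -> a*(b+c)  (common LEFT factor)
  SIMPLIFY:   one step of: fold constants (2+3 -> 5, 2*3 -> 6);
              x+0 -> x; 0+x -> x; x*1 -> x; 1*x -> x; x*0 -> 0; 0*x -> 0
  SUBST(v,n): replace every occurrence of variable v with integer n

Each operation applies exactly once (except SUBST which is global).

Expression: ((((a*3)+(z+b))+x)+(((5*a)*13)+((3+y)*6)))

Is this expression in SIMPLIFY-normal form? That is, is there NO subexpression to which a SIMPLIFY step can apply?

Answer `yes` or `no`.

Answer: yes

Derivation:
Expression: ((((a*3)+(z+b))+x)+(((5*a)*13)+((3+y)*6)))
Scanning for simplifiable subexpressions (pre-order)...
  at root: ((((a*3)+(z+b))+x)+(((5*a)*13)+((3+y)*6))) (not simplifiable)
  at L: (((a*3)+(z+b))+x) (not simplifiable)
  at LL: ((a*3)+(z+b)) (not simplifiable)
  at LLL: (a*3) (not simplifiable)
  at LLR: (z+b) (not simplifiable)
  at R: (((5*a)*13)+((3+y)*6)) (not simplifiable)
  at RL: ((5*a)*13) (not simplifiable)
  at RLL: (5*a) (not simplifiable)
  at RR: ((3+y)*6) (not simplifiable)
  at RRL: (3+y) (not simplifiable)
Result: no simplifiable subexpression found -> normal form.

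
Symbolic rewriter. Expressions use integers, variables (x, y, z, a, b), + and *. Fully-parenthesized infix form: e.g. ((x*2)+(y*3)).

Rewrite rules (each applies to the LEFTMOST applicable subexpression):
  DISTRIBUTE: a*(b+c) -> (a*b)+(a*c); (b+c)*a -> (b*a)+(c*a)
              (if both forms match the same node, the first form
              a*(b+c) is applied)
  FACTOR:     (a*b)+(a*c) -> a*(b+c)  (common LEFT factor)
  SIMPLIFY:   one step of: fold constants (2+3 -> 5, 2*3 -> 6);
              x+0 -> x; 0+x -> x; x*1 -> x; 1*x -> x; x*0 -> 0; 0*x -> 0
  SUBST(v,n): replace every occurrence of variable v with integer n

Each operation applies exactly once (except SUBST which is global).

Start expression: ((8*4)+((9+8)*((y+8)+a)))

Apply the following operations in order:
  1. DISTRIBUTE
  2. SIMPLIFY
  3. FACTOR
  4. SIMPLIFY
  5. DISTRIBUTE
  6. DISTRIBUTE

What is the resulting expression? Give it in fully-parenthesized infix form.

Start: ((8*4)+((9+8)*((y+8)+a)))
Apply DISTRIBUTE at R (target: ((9+8)*((y+8)+a))): ((8*4)+((9+8)*((y+8)+a))) -> ((8*4)+(((9+8)*(y+8))+((9+8)*a)))
Apply SIMPLIFY at L (target: (8*4)): ((8*4)+(((9+8)*(y+8))+((9+8)*a))) -> (32+(((9+8)*(y+8))+((9+8)*a)))
Apply FACTOR at R (target: (((9+8)*(y+8))+((9+8)*a))): (32+(((9+8)*(y+8))+((9+8)*a))) -> (32+((9+8)*((y+8)+a)))
Apply SIMPLIFY at RL (target: (9+8)): (32+((9+8)*((y+8)+a))) -> (32+(17*((y+8)+a)))
Apply DISTRIBUTE at R (target: (17*((y+8)+a))): (32+(17*((y+8)+a))) -> (32+((17*(y+8))+(17*a)))
Apply DISTRIBUTE at RL (target: (17*(y+8))): (32+((17*(y+8))+(17*a))) -> (32+(((17*y)+(17*8))+(17*a)))

Answer: (32+(((17*y)+(17*8))+(17*a)))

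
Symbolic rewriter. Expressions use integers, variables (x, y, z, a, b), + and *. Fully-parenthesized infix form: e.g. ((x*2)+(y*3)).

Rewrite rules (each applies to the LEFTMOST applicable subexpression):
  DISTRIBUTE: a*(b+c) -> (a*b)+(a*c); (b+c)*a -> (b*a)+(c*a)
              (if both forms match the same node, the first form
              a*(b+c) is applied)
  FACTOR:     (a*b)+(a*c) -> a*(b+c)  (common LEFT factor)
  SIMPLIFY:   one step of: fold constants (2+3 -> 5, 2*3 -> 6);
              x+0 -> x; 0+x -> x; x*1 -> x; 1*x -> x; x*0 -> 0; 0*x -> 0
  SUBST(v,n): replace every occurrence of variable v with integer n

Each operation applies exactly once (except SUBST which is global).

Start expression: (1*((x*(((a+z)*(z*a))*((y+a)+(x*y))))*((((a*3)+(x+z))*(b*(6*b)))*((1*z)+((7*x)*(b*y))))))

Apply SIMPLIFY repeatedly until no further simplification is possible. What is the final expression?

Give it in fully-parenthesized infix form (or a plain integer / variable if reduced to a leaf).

Start: (1*((x*(((a+z)*(z*a))*((y+a)+(x*y))))*((((a*3)+(x+z))*(b*(6*b)))*((1*z)+((7*x)*(b*y))))))
Step 1: at root: (1*((x*(((a+z)*(z*a))*((y+a)+(x*y))))*((((a*3)+(x+z))*(b*(6*b)))*((1*z)+((7*x)*(b*y)))))) -> ((x*(((a+z)*(z*a))*((y+a)+(x*y))))*((((a*3)+(x+z))*(b*(6*b)))*((1*z)+((7*x)*(b*y))))); overall: (1*((x*(((a+z)*(z*a))*((y+a)+(x*y))))*((((a*3)+(x+z))*(b*(6*b)))*((1*z)+((7*x)*(b*y)))))) -> ((x*(((a+z)*(z*a))*((y+a)+(x*y))))*((((a*3)+(x+z))*(b*(6*b)))*((1*z)+((7*x)*(b*y)))))
Step 2: at RRL: (1*z) -> z; overall: ((x*(((a+z)*(z*a))*((y+a)+(x*y))))*((((a*3)+(x+z))*(b*(6*b)))*((1*z)+((7*x)*(b*y))))) -> ((x*(((a+z)*(z*a))*((y+a)+(x*y))))*((((a*3)+(x+z))*(b*(6*b)))*(z+((7*x)*(b*y)))))
Fixed point: ((x*(((a+z)*(z*a))*((y+a)+(x*y))))*((((a*3)+(x+z))*(b*(6*b)))*(z+((7*x)*(b*y)))))

Answer: ((x*(((a+z)*(z*a))*((y+a)+(x*y))))*((((a*3)+(x+z))*(b*(6*b)))*(z+((7*x)*(b*y)))))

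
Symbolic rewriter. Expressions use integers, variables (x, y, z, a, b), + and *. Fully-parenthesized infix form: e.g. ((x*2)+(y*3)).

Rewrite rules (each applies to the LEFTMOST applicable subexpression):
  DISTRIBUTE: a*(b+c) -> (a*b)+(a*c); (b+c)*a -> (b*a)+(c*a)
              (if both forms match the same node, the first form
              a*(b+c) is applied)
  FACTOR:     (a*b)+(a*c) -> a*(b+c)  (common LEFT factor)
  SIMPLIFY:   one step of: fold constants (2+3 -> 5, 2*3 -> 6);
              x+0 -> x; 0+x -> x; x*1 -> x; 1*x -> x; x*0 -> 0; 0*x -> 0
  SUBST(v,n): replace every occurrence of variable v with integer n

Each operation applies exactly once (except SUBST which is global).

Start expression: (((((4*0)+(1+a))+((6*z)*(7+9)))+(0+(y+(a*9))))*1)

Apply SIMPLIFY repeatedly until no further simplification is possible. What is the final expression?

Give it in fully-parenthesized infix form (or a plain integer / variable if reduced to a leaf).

Answer: (((1+a)+((6*z)*16))+(y+(a*9)))

Derivation:
Start: (((((4*0)+(1+a))+((6*z)*(7+9)))+(0+(y+(a*9))))*1)
Step 1: at root: (((((4*0)+(1+a))+((6*z)*(7+9)))+(0+(y+(a*9))))*1) -> ((((4*0)+(1+a))+((6*z)*(7+9)))+(0+(y+(a*9)))); overall: (((((4*0)+(1+a))+((6*z)*(7+9)))+(0+(y+(a*9))))*1) -> ((((4*0)+(1+a))+((6*z)*(7+9)))+(0+(y+(a*9))))
Step 2: at LLL: (4*0) -> 0; overall: ((((4*0)+(1+a))+((6*z)*(7+9)))+(0+(y+(a*9)))) -> (((0+(1+a))+((6*z)*(7+9)))+(0+(y+(a*9))))
Step 3: at LL: (0+(1+a)) -> (1+a); overall: (((0+(1+a))+((6*z)*(7+9)))+(0+(y+(a*9)))) -> (((1+a)+((6*z)*(7+9)))+(0+(y+(a*9))))
Step 4: at LRR: (7+9) -> 16; overall: (((1+a)+((6*z)*(7+9)))+(0+(y+(a*9)))) -> (((1+a)+((6*z)*16))+(0+(y+(a*9))))
Step 5: at R: (0+(y+(a*9))) -> (y+(a*9)); overall: (((1+a)+((6*z)*16))+(0+(y+(a*9)))) -> (((1+a)+((6*z)*16))+(y+(a*9)))
Fixed point: (((1+a)+((6*z)*16))+(y+(a*9)))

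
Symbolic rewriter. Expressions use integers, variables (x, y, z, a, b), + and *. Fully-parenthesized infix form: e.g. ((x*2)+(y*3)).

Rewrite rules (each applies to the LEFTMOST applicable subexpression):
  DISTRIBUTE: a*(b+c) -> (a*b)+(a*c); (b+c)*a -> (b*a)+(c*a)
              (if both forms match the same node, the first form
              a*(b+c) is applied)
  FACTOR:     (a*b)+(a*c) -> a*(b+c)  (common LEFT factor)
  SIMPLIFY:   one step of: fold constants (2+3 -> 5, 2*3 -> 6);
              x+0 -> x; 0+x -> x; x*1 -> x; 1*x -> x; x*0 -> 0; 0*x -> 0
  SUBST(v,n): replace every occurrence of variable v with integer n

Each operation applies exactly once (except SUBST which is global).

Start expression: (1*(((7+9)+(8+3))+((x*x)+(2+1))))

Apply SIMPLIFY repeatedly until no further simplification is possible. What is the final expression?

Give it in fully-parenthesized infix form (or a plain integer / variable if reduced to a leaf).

Start: (1*(((7+9)+(8+3))+((x*x)+(2+1))))
Step 1: at root: (1*(((7+9)+(8+3))+((x*x)+(2+1)))) -> (((7+9)+(8+3))+((x*x)+(2+1))); overall: (1*(((7+9)+(8+3))+((x*x)+(2+1)))) -> (((7+9)+(8+3))+((x*x)+(2+1)))
Step 2: at LL: (7+9) -> 16; overall: (((7+9)+(8+3))+((x*x)+(2+1))) -> ((16+(8+3))+((x*x)+(2+1)))
Step 3: at LR: (8+3) -> 11; overall: ((16+(8+3))+((x*x)+(2+1))) -> ((16+11)+((x*x)+(2+1)))
Step 4: at L: (16+11) -> 27; overall: ((16+11)+((x*x)+(2+1))) -> (27+((x*x)+(2+1)))
Step 5: at RR: (2+1) -> 3; overall: (27+((x*x)+(2+1))) -> (27+((x*x)+3))
Fixed point: (27+((x*x)+3))

Answer: (27+((x*x)+3))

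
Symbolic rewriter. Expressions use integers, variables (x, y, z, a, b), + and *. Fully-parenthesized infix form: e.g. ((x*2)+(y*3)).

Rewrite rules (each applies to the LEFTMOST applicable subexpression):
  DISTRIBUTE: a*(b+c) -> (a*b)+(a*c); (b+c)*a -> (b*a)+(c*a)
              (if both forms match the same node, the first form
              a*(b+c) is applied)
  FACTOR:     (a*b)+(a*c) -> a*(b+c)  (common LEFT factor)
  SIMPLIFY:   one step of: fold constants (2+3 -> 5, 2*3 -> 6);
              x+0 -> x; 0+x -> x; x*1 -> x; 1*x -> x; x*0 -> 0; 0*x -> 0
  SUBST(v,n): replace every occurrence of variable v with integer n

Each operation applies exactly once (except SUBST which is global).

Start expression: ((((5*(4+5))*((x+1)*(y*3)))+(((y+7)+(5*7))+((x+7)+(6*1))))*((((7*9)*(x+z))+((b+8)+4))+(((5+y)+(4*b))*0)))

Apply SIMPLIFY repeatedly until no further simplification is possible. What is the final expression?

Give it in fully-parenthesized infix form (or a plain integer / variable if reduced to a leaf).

Answer: (((45*((x+1)*(y*3)))+(((y+7)+35)+((x+7)+6)))*((63*(x+z))+((b+8)+4)))

Derivation:
Start: ((((5*(4+5))*((x+1)*(y*3)))+(((y+7)+(5*7))+((x+7)+(6*1))))*((((7*9)*(x+z))+((b+8)+4))+(((5+y)+(4*b))*0)))
Step 1: at LLLR: (4+5) -> 9; overall: ((((5*(4+5))*((x+1)*(y*3)))+(((y+7)+(5*7))+((x+7)+(6*1))))*((((7*9)*(x+z))+((b+8)+4))+(((5+y)+(4*b))*0))) -> ((((5*9)*((x+1)*(y*3)))+(((y+7)+(5*7))+((x+7)+(6*1))))*((((7*9)*(x+z))+((b+8)+4))+(((5+y)+(4*b))*0)))
Step 2: at LLL: (5*9) -> 45; overall: ((((5*9)*((x+1)*(y*3)))+(((y+7)+(5*7))+((x+7)+(6*1))))*((((7*9)*(x+z))+((b+8)+4))+(((5+y)+(4*b))*0))) -> (((45*((x+1)*(y*3)))+(((y+7)+(5*7))+((x+7)+(6*1))))*((((7*9)*(x+z))+((b+8)+4))+(((5+y)+(4*b))*0)))
Step 3: at LRLR: (5*7) -> 35; overall: (((45*((x+1)*(y*3)))+(((y+7)+(5*7))+((x+7)+(6*1))))*((((7*9)*(x+z))+((b+8)+4))+(((5+y)+(4*b))*0))) -> (((45*((x+1)*(y*3)))+(((y+7)+35)+((x+7)+(6*1))))*((((7*9)*(x+z))+((b+8)+4))+(((5+y)+(4*b))*0)))
Step 4: at LRRR: (6*1) -> 6; overall: (((45*((x+1)*(y*3)))+(((y+7)+35)+((x+7)+(6*1))))*((((7*9)*(x+z))+((b+8)+4))+(((5+y)+(4*b))*0))) -> (((45*((x+1)*(y*3)))+(((y+7)+35)+((x+7)+6)))*((((7*9)*(x+z))+((b+8)+4))+(((5+y)+(4*b))*0)))
Step 5: at RLLL: (7*9) -> 63; overall: (((45*((x+1)*(y*3)))+(((y+7)+35)+((x+7)+6)))*((((7*9)*(x+z))+((b+8)+4))+(((5+y)+(4*b))*0))) -> (((45*((x+1)*(y*3)))+(((y+7)+35)+((x+7)+6)))*(((63*(x+z))+((b+8)+4))+(((5+y)+(4*b))*0)))
Step 6: at RR: (((5+y)+(4*b))*0) -> 0; overall: (((45*((x+1)*(y*3)))+(((y+7)+35)+((x+7)+6)))*(((63*(x+z))+((b+8)+4))+(((5+y)+(4*b))*0))) -> (((45*((x+1)*(y*3)))+(((y+7)+35)+((x+7)+6)))*(((63*(x+z))+((b+8)+4))+0))
Step 7: at R: (((63*(x+z))+((b+8)+4))+0) -> ((63*(x+z))+((b+8)+4)); overall: (((45*((x+1)*(y*3)))+(((y+7)+35)+((x+7)+6)))*(((63*(x+z))+((b+8)+4))+0)) -> (((45*((x+1)*(y*3)))+(((y+7)+35)+((x+7)+6)))*((63*(x+z))+((b+8)+4)))
Fixed point: (((45*((x+1)*(y*3)))+(((y+7)+35)+((x+7)+6)))*((63*(x+z))+((b+8)+4)))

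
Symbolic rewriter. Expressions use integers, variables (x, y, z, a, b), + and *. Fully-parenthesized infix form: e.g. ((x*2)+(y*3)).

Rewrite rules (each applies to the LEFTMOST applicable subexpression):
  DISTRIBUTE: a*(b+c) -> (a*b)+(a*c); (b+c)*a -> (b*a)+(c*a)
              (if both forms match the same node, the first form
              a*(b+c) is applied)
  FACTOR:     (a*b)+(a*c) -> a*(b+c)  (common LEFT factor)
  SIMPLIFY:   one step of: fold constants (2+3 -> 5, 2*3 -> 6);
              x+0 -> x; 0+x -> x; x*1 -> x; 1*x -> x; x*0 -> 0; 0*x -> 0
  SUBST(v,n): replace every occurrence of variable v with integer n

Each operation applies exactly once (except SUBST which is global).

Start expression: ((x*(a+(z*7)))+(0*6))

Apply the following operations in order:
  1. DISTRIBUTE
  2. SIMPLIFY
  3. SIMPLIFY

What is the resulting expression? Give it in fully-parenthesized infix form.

Start: ((x*(a+(z*7)))+(0*6))
Apply DISTRIBUTE at L (target: (x*(a+(z*7)))): ((x*(a+(z*7)))+(0*6)) -> (((x*a)+(x*(z*7)))+(0*6))
Apply SIMPLIFY at R (target: (0*6)): (((x*a)+(x*(z*7)))+(0*6)) -> (((x*a)+(x*(z*7)))+0)
Apply SIMPLIFY at root (target: (((x*a)+(x*(z*7)))+0)): (((x*a)+(x*(z*7)))+0) -> ((x*a)+(x*(z*7)))

Answer: ((x*a)+(x*(z*7)))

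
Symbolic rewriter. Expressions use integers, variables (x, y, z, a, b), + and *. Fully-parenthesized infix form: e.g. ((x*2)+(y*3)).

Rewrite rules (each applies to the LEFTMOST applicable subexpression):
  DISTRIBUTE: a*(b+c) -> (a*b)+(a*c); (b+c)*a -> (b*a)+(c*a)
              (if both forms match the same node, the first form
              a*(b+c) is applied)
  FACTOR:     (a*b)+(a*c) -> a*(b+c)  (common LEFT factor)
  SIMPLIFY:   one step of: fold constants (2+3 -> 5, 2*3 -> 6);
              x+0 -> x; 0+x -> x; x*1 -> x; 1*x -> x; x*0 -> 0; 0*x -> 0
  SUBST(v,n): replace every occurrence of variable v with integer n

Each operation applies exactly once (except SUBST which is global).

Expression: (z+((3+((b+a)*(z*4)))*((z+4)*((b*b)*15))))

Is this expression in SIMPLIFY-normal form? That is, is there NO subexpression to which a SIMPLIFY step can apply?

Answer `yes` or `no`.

Answer: yes

Derivation:
Expression: (z+((3+((b+a)*(z*4)))*((z+4)*((b*b)*15))))
Scanning for simplifiable subexpressions (pre-order)...
  at root: (z+((3+((b+a)*(z*4)))*((z+4)*((b*b)*15)))) (not simplifiable)
  at R: ((3+((b+a)*(z*4)))*((z+4)*((b*b)*15))) (not simplifiable)
  at RL: (3+((b+a)*(z*4))) (not simplifiable)
  at RLR: ((b+a)*(z*4)) (not simplifiable)
  at RLRL: (b+a) (not simplifiable)
  at RLRR: (z*4) (not simplifiable)
  at RR: ((z+4)*((b*b)*15)) (not simplifiable)
  at RRL: (z+4) (not simplifiable)
  at RRR: ((b*b)*15) (not simplifiable)
  at RRRL: (b*b) (not simplifiable)
Result: no simplifiable subexpression found -> normal form.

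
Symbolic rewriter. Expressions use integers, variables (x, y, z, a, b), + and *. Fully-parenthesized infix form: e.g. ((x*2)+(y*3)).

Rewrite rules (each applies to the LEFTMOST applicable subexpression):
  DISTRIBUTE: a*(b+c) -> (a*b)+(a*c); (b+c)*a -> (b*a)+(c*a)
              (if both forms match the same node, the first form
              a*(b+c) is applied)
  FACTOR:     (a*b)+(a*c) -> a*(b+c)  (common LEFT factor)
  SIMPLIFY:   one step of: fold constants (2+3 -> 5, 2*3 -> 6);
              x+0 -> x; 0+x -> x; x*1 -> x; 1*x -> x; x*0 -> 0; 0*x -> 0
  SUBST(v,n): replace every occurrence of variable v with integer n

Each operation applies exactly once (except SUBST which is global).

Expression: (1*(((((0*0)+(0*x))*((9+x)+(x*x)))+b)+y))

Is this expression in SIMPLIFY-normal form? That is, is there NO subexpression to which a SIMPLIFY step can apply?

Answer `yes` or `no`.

Answer: no

Derivation:
Expression: (1*(((((0*0)+(0*x))*((9+x)+(x*x)))+b)+y))
Scanning for simplifiable subexpressions (pre-order)...
  at root: (1*(((((0*0)+(0*x))*((9+x)+(x*x)))+b)+y)) (SIMPLIFIABLE)
  at R: (((((0*0)+(0*x))*((9+x)+(x*x)))+b)+y) (not simplifiable)
  at RL: ((((0*0)+(0*x))*((9+x)+(x*x)))+b) (not simplifiable)
  at RLL: (((0*0)+(0*x))*((9+x)+(x*x))) (not simplifiable)
  at RLLL: ((0*0)+(0*x)) (not simplifiable)
  at RLLLL: (0*0) (SIMPLIFIABLE)
  at RLLLR: (0*x) (SIMPLIFIABLE)
  at RLLR: ((9+x)+(x*x)) (not simplifiable)
  at RLLRL: (9+x) (not simplifiable)
  at RLLRR: (x*x) (not simplifiable)
Found simplifiable subexpr at path root: (1*(((((0*0)+(0*x))*((9+x)+(x*x)))+b)+y))
One SIMPLIFY step would give: (((((0*0)+(0*x))*((9+x)+(x*x)))+b)+y)
-> NOT in normal form.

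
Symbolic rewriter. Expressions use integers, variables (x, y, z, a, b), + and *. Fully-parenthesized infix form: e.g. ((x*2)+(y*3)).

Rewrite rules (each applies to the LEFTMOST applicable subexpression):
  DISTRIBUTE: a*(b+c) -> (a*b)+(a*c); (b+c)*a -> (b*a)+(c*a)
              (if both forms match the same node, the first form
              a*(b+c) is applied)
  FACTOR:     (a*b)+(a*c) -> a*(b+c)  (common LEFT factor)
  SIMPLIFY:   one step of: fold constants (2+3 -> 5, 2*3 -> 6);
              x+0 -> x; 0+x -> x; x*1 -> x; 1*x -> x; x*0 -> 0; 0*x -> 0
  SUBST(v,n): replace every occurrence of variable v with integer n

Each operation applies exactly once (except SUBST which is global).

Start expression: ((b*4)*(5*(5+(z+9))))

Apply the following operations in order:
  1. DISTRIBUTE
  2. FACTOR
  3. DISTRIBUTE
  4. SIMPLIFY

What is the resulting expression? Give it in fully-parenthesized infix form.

Start: ((b*4)*(5*(5+(z+9))))
Apply DISTRIBUTE at R (target: (5*(5+(z+9)))): ((b*4)*(5*(5+(z+9)))) -> ((b*4)*((5*5)+(5*(z+9))))
Apply FACTOR at R (target: ((5*5)+(5*(z+9)))): ((b*4)*((5*5)+(5*(z+9)))) -> ((b*4)*(5*(5+(z+9))))
Apply DISTRIBUTE at R (target: (5*(5+(z+9)))): ((b*4)*(5*(5+(z+9)))) -> ((b*4)*((5*5)+(5*(z+9))))
Apply SIMPLIFY at RL (target: (5*5)): ((b*4)*((5*5)+(5*(z+9)))) -> ((b*4)*(25+(5*(z+9))))

Answer: ((b*4)*(25+(5*(z+9))))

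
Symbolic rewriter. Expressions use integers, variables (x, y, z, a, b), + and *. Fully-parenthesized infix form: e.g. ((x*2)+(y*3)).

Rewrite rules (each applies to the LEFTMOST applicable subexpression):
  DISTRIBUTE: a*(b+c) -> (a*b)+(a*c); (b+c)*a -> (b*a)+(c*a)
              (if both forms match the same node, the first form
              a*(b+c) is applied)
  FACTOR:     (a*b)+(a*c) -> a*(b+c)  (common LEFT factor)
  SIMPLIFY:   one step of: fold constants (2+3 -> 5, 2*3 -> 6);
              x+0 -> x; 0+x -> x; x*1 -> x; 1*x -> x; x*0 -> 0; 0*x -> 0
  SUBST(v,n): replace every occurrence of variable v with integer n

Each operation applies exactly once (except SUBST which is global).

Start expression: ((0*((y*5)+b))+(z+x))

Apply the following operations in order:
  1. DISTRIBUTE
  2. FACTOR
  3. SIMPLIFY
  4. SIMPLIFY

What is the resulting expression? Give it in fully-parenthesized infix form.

Answer: (z+x)

Derivation:
Start: ((0*((y*5)+b))+(z+x))
Apply DISTRIBUTE at L (target: (0*((y*5)+b))): ((0*((y*5)+b))+(z+x)) -> (((0*(y*5))+(0*b))+(z+x))
Apply FACTOR at L (target: ((0*(y*5))+(0*b))): (((0*(y*5))+(0*b))+(z+x)) -> ((0*((y*5)+b))+(z+x))
Apply SIMPLIFY at L (target: (0*((y*5)+b))): ((0*((y*5)+b))+(z+x)) -> (0+(z+x))
Apply SIMPLIFY at root (target: (0+(z+x))): (0+(z+x)) -> (z+x)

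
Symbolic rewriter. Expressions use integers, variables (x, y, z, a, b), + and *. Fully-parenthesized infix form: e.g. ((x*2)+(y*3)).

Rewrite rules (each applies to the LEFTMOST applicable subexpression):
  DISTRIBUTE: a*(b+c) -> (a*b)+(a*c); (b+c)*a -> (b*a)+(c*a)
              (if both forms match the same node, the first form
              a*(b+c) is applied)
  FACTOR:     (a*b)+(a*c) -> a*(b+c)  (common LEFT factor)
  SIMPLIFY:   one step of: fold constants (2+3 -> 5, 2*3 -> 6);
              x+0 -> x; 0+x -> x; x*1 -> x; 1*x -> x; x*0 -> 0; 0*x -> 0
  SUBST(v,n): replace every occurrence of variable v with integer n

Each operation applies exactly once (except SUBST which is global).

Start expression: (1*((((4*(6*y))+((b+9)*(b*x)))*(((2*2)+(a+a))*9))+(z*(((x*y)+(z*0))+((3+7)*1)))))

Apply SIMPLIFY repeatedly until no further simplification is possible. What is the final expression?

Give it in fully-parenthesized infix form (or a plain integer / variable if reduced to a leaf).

Start: (1*((((4*(6*y))+((b+9)*(b*x)))*(((2*2)+(a+a))*9))+(z*(((x*y)+(z*0))+((3+7)*1)))))
Step 1: at root: (1*((((4*(6*y))+((b+9)*(b*x)))*(((2*2)+(a+a))*9))+(z*(((x*y)+(z*0))+((3+7)*1))))) -> ((((4*(6*y))+((b+9)*(b*x)))*(((2*2)+(a+a))*9))+(z*(((x*y)+(z*0))+((3+7)*1)))); overall: (1*((((4*(6*y))+((b+9)*(b*x)))*(((2*2)+(a+a))*9))+(z*(((x*y)+(z*0))+((3+7)*1))))) -> ((((4*(6*y))+((b+9)*(b*x)))*(((2*2)+(a+a))*9))+(z*(((x*y)+(z*0))+((3+7)*1))))
Step 2: at LRLL: (2*2) -> 4; overall: ((((4*(6*y))+((b+9)*(b*x)))*(((2*2)+(a+a))*9))+(z*(((x*y)+(z*0))+((3+7)*1)))) -> ((((4*(6*y))+((b+9)*(b*x)))*((4+(a+a))*9))+(z*(((x*y)+(z*0))+((3+7)*1))))
Step 3: at RRLR: (z*0) -> 0; overall: ((((4*(6*y))+((b+9)*(b*x)))*((4+(a+a))*9))+(z*(((x*y)+(z*0))+((3+7)*1)))) -> ((((4*(6*y))+((b+9)*(b*x)))*((4+(a+a))*9))+(z*(((x*y)+0)+((3+7)*1))))
Step 4: at RRL: ((x*y)+0) -> (x*y); overall: ((((4*(6*y))+((b+9)*(b*x)))*((4+(a+a))*9))+(z*(((x*y)+0)+((3+7)*1)))) -> ((((4*(6*y))+((b+9)*(b*x)))*((4+(a+a))*9))+(z*((x*y)+((3+7)*1))))
Step 5: at RRR: ((3+7)*1) -> (3+7); overall: ((((4*(6*y))+((b+9)*(b*x)))*((4+(a+a))*9))+(z*((x*y)+((3+7)*1)))) -> ((((4*(6*y))+((b+9)*(b*x)))*((4+(a+a))*9))+(z*((x*y)+(3+7))))
Step 6: at RRR: (3+7) -> 10; overall: ((((4*(6*y))+((b+9)*(b*x)))*((4+(a+a))*9))+(z*((x*y)+(3+7)))) -> ((((4*(6*y))+((b+9)*(b*x)))*((4+(a+a))*9))+(z*((x*y)+10)))
Fixed point: ((((4*(6*y))+((b+9)*(b*x)))*((4+(a+a))*9))+(z*((x*y)+10)))

Answer: ((((4*(6*y))+((b+9)*(b*x)))*((4+(a+a))*9))+(z*((x*y)+10)))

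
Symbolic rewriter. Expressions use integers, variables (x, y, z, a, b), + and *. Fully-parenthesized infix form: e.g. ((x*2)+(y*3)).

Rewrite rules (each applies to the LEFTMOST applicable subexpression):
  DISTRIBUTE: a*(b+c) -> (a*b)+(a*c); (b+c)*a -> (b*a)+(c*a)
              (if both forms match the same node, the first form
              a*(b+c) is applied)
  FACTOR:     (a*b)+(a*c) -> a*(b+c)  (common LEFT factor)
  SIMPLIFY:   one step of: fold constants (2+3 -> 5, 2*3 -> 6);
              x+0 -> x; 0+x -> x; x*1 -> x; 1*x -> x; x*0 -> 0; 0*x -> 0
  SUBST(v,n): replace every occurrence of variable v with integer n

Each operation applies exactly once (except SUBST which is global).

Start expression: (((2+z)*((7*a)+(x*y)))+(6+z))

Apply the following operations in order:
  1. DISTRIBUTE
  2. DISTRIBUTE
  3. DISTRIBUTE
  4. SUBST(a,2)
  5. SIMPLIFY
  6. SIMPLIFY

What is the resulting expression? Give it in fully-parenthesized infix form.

Answer: (((28+(z*(7*2)))+((2*(x*y))+(z*(x*y))))+(6+z))

Derivation:
Start: (((2+z)*((7*a)+(x*y)))+(6+z))
Apply DISTRIBUTE at L (target: ((2+z)*((7*a)+(x*y)))): (((2+z)*((7*a)+(x*y)))+(6+z)) -> ((((2+z)*(7*a))+((2+z)*(x*y)))+(6+z))
Apply DISTRIBUTE at LL (target: ((2+z)*(7*a))): ((((2+z)*(7*a))+((2+z)*(x*y)))+(6+z)) -> ((((2*(7*a))+(z*(7*a)))+((2+z)*(x*y)))+(6+z))
Apply DISTRIBUTE at LR (target: ((2+z)*(x*y))): ((((2*(7*a))+(z*(7*a)))+((2+z)*(x*y)))+(6+z)) -> ((((2*(7*a))+(z*(7*a)))+((2*(x*y))+(z*(x*y))))+(6+z))
Apply SUBST(a,2): ((((2*(7*a))+(z*(7*a)))+((2*(x*y))+(z*(x*y))))+(6+z)) -> ((((2*(7*2))+(z*(7*2)))+((2*(x*y))+(z*(x*y))))+(6+z))
Apply SIMPLIFY at LLLR (target: (7*2)): ((((2*(7*2))+(z*(7*2)))+((2*(x*y))+(z*(x*y))))+(6+z)) -> ((((2*14)+(z*(7*2)))+((2*(x*y))+(z*(x*y))))+(6+z))
Apply SIMPLIFY at LLL (target: (2*14)): ((((2*14)+(z*(7*2)))+((2*(x*y))+(z*(x*y))))+(6+z)) -> (((28+(z*(7*2)))+((2*(x*y))+(z*(x*y))))+(6+z))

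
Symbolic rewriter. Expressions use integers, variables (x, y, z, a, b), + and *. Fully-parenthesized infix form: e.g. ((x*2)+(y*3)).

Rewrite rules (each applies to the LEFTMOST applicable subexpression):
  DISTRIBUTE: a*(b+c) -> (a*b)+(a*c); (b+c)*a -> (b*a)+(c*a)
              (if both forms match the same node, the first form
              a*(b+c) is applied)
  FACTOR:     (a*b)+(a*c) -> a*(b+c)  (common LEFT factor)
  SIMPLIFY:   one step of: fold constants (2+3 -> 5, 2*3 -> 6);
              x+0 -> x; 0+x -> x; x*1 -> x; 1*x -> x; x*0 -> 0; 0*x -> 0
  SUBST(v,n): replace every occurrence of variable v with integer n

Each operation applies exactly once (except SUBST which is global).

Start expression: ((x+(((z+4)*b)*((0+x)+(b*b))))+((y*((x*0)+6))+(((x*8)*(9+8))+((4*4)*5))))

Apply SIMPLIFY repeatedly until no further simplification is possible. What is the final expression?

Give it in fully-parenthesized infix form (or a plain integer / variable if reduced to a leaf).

Start: ((x+(((z+4)*b)*((0+x)+(b*b))))+((y*((x*0)+6))+(((x*8)*(9+8))+((4*4)*5))))
Step 1: at LRRL: (0+x) -> x; overall: ((x+(((z+4)*b)*((0+x)+(b*b))))+((y*((x*0)+6))+(((x*8)*(9+8))+((4*4)*5)))) -> ((x+(((z+4)*b)*(x+(b*b))))+((y*((x*0)+6))+(((x*8)*(9+8))+((4*4)*5))))
Step 2: at RLRL: (x*0) -> 0; overall: ((x+(((z+4)*b)*(x+(b*b))))+((y*((x*0)+6))+(((x*8)*(9+8))+((4*4)*5)))) -> ((x+(((z+4)*b)*(x+(b*b))))+((y*(0+6))+(((x*8)*(9+8))+((4*4)*5))))
Step 3: at RLR: (0+6) -> 6; overall: ((x+(((z+4)*b)*(x+(b*b))))+((y*(0+6))+(((x*8)*(9+8))+((4*4)*5)))) -> ((x+(((z+4)*b)*(x+(b*b))))+((y*6)+(((x*8)*(9+8))+((4*4)*5))))
Step 4: at RRLR: (9+8) -> 17; overall: ((x+(((z+4)*b)*(x+(b*b))))+((y*6)+(((x*8)*(9+8))+((4*4)*5)))) -> ((x+(((z+4)*b)*(x+(b*b))))+((y*6)+(((x*8)*17)+((4*4)*5))))
Step 5: at RRRL: (4*4) -> 16; overall: ((x+(((z+4)*b)*(x+(b*b))))+((y*6)+(((x*8)*17)+((4*4)*5)))) -> ((x+(((z+4)*b)*(x+(b*b))))+((y*6)+(((x*8)*17)+(16*5))))
Step 6: at RRR: (16*5) -> 80; overall: ((x+(((z+4)*b)*(x+(b*b))))+((y*6)+(((x*8)*17)+(16*5)))) -> ((x+(((z+4)*b)*(x+(b*b))))+((y*6)+(((x*8)*17)+80)))
Fixed point: ((x+(((z+4)*b)*(x+(b*b))))+((y*6)+(((x*8)*17)+80)))

Answer: ((x+(((z+4)*b)*(x+(b*b))))+((y*6)+(((x*8)*17)+80)))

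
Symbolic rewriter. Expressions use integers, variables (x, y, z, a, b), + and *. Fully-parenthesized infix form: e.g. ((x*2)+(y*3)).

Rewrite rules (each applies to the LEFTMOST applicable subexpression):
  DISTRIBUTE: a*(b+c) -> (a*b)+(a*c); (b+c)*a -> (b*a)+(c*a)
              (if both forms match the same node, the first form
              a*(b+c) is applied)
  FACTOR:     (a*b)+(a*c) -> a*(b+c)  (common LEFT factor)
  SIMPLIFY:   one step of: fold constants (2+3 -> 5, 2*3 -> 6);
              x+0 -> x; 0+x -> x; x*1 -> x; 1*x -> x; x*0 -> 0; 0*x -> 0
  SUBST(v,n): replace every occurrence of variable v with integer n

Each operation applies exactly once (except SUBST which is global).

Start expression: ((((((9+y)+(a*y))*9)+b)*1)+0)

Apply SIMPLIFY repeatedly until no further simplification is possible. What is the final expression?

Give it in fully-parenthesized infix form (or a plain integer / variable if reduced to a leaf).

Start: ((((((9+y)+(a*y))*9)+b)*1)+0)
Step 1: at root: ((((((9+y)+(a*y))*9)+b)*1)+0) -> (((((9+y)+(a*y))*9)+b)*1); overall: ((((((9+y)+(a*y))*9)+b)*1)+0) -> (((((9+y)+(a*y))*9)+b)*1)
Step 2: at root: (((((9+y)+(a*y))*9)+b)*1) -> ((((9+y)+(a*y))*9)+b); overall: (((((9+y)+(a*y))*9)+b)*1) -> ((((9+y)+(a*y))*9)+b)
Fixed point: ((((9+y)+(a*y))*9)+b)

Answer: ((((9+y)+(a*y))*9)+b)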